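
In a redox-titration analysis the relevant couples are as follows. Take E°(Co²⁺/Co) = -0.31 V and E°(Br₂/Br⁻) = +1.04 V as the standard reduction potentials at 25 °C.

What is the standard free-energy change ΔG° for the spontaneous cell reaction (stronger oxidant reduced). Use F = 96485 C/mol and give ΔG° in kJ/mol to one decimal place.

-260.5 kJ/mol

Br₂/Br⁻ (E° = +1.04 V) is the cathode; Co²⁺/Co (E° = -0.31 V) is the anode, so E°cell = +1.35 V.
Balancing electrons gives n = 2 (lcm of 2 and 2).
ΔG° = −nFE° = −(2)(96485)(+1.35) = -260,510 J = -260.5 kJ/mol.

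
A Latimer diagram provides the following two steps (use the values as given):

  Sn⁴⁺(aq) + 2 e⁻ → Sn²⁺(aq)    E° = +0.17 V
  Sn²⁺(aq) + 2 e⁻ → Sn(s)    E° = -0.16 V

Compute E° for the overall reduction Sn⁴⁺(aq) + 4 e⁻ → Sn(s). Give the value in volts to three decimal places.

Adding the free-energy changes (−nFE°) of the two steps gives −n₃FE°₃ = −n₁FE°₁ − n₂FE°₂.
E°₃ = (2×+0.17 + 2×-0.16) / 4 = (+0.020) / 4 = +0.005 V.

+0.005 V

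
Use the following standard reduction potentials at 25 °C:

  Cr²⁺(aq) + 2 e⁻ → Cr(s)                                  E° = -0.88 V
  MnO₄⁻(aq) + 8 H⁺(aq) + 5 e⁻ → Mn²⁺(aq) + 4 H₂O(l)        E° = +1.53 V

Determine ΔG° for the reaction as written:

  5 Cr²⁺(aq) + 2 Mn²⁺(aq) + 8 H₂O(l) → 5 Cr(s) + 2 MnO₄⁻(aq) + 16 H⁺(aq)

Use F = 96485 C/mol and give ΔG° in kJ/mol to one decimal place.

+2325.3 kJ/mol

As written, Cr²⁺/Cr is reduced (cathode) and MnO₄⁻/Mn²⁺ is oxidised (anode), so E°cell = (-0.88) − (+1.53) = -2.41 V.
Balancing electrons gives n = 10.
ΔG° = −nFE° = −(10)(96485)(-2.41) = 2,325,288 J = +2325.3 kJ/mol.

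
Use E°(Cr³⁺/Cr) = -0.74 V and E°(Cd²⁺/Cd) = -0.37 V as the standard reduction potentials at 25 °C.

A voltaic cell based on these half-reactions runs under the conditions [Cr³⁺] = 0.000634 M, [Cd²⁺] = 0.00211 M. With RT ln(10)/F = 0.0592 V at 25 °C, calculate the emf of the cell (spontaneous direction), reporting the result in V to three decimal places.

+0.354 V

Cd²⁺/Cd is the cathode (higher E°), Cr³⁺/Cr the anode: E°cell = -0.37 − (-0.74) = +0.37 V, n = 6.
Overall: 3 Cd²⁺(aq) + 2 Cr(s) → 3 Cd(s) + 2 Cr³⁺(aq)
Q = [Cr³⁺]^2 / ([Cd²⁺]^3); log Q = 1.631.
E = E° − (0.0592/n) log Q = +0.37 − (0.0592/6)(1.631) = +0.354 V.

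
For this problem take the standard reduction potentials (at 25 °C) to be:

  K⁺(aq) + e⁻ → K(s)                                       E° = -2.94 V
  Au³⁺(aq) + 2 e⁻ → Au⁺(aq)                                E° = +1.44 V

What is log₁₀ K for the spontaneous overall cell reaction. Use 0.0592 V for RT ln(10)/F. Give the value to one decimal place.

Cathode: Au³⁺/Au⁺; anode: K⁺/K. E°cell = +4.38 V, n = 2.
log K = nE°cell / 0.0592 = (2)(+4.38) / 0.0592 = 148.0.

148.0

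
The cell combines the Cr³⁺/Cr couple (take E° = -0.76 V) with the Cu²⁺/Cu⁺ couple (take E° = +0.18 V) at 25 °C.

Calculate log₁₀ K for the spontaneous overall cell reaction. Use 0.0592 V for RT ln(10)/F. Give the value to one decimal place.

Cathode: Cu²⁺/Cu⁺; anode: Cr³⁺/Cr. E°cell = +0.94 V, n = 3.
log K = nE°cell / 0.0592 = (3)(+0.94) / 0.0592 = 47.6.

47.6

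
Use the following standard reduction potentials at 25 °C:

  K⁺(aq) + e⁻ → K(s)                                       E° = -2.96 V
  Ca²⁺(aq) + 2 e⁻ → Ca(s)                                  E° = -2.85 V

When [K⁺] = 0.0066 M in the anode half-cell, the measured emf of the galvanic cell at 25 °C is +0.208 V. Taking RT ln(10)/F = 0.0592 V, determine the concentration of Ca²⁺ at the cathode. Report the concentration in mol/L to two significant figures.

0.089 M

Ca²⁺/Ca is the cathode, K⁺/K the anode: E°cell = +0.11 V, n = 2.
Overall reaction: Ca²⁺(aq) + 2 K(s) → Ca(s) + 2 K⁺(aq); Q = [K⁺]^2/[Ca²⁺]^1.
From E = E° − (0.0592/n) log Q: log Q = (E° − E)·n/0.0592 = (+0.11 − (+0.208))·2/0.0592 = -3.3108.
So 1·log[Ca²⁺] = 2·log(0.0066) − log Q = -4.3609 − (-3.3108) = -1.0501; [Ca²⁺] = 10^(-1.0501) ≈ 0.089 M.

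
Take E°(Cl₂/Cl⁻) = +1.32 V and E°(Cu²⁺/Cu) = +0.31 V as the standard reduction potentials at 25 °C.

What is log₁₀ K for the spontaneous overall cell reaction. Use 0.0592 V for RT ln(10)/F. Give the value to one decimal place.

34.1

Cathode: Cl₂/Cl⁻; anode: Cu²⁺/Cu. E°cell = +1.01 V, n = 2.
log K = nE°cell / 0.0592 = (2)(+1.01) / 0.0592 = 34.1.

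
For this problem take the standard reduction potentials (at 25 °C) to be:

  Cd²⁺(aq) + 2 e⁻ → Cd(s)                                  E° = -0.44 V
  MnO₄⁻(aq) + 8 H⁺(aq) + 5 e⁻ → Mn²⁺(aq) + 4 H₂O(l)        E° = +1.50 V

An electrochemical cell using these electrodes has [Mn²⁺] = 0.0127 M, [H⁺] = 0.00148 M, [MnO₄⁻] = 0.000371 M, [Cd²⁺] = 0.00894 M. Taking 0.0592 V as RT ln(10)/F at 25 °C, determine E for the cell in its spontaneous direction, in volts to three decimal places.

MnO₄⁻/Mn²⁺ is the cathode (higher E°), Cd²⁺/Cd the anode: E°cell = +1.50 − (-0.44) = +1.94 V, n = 10.
Overall: 2 MnO₄⁻(aq) + 16 H⁺(aq) + 5 Cd(s) → 2 Mn²⁺(aq) + 8 H₂O(l) + 5 Cd²⁺(aq)
Q = [Mn²⁺]^2·[Cd²⁺]^5 / ([MnO₄⁻]^2·[H⁺]^16); log Q = 38.101.
E = E° − (0.0592/n) log Q = +1.94 − (0.0592/10)(38.101) = +1.714 V.

+1.714 V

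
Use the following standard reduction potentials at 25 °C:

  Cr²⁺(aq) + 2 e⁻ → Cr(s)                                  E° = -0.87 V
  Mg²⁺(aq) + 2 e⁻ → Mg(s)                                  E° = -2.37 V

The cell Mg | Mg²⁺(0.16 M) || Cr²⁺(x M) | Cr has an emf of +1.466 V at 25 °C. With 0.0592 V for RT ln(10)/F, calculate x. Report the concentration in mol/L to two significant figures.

0.011 M

Cr²⁺/Cr is the cathode, Mg²⁺/Mg the anode: E°cell = +1.50 V, n = 2.
Overall reaction: Cr²⁺(aq) + Mg(s) → Cr(s) + Mg²⁺(aq); Q = [Mg²⁺]^1/[Cr²⁺]^1.
From E = E° − (0.0592/n) log Q: log Q = (E° − E)·n/0.0592 = (+1.50 − (+1.466))·2/0.0592 = 1.1486.
So 1·log[Cr²⁺] = 1·log(0.16) − log Q = -0.7959 − (1.1486) = -1.9445; [Cr²⁺] = 10^(-1.9445) ≈ 0.011 M.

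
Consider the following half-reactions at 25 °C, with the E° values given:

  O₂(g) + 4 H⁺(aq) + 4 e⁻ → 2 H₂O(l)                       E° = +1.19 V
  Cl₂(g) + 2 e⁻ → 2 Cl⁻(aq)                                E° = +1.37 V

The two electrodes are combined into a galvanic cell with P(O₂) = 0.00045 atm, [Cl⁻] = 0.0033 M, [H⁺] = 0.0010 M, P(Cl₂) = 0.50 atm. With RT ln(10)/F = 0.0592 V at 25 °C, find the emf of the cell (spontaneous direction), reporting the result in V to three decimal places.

Cl₂/Cl⁻ is the cathode (higher E°), O₂/H₂O the anode: E°cell = +1.37 − (+1.19) = +0.18 V, n = 4.
Overall: 2 Cl₂(g) + 2 H₂O(l) → 4 Cl⁻(aq) + O₂(g) + 4 H⁺(aq)
Q = [Cl⁻]^4·P(O₂)·[H⁺]^4 / (P(Cl₂)^2); log Q = -24.671.
E = E° − (0.0592/n) log Q = +0.18 − (0.0592/4)(-24.671) = +0.545 V.

+0.545 V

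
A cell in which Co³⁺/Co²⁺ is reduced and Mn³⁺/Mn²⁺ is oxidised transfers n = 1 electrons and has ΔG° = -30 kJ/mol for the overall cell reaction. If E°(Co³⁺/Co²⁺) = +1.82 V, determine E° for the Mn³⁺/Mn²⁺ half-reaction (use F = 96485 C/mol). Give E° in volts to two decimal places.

E°cell = −ΔG°/(nF) = −(-30×10³)/((1)(96485)) = +0.311 V.
Since Co³⁺/Co²⁺ is the cathode and Mn³⁺/Mn²⁺ the anode, E°cell = E°(Co³⁺/Co²⁺) − E°(Mn³⁺/Mn²⁺).
So E°(Mn³⁺/Mn²⁺) = E°(Co³⁺/Co²⁺) − E°cell = (+1.82) − (+0.311) = +1.51 V.

+1.51 V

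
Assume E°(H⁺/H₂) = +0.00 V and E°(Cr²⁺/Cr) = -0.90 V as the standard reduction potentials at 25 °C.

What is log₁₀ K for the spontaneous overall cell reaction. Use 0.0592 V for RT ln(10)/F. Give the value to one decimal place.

30.4

Cathode: H⁺/H₂; anode: Cr²⁺/Cr. E°cell = +0.90 V, n = 2.
log K = nE°cell / 0.0592 = (2)(+0.90) / 0.0592 = 30.4.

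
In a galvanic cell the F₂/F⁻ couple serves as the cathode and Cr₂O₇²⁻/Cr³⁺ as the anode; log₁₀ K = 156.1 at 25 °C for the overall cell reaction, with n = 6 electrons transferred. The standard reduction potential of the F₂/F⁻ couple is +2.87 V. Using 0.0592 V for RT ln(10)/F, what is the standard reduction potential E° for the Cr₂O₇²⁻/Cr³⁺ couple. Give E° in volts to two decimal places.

E°cell = (0.0592/n)·log K = (0.0592/6)(156.1) = +1.540 V.
Since F₂/F⁻ is the cathode and Cr₂O₇²⁻/Cr³⁺ the anode, E°cell = E°(F₂/F⁻) − E°(Cr₂O₇²⁻/Cr³⁺).
So E°(Cr₂O₇²⁻/Cr³⁺) = E°(F₂/F⁻) − E°cell = (+2.87) − (+1.540) = +1.33 V.

+1.33 V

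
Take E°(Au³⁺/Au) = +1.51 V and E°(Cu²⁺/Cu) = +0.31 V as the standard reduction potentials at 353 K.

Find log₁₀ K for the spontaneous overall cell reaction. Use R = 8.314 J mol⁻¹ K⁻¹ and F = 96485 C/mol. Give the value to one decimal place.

102.8

Cathode: Au³⁺/Au; anode: Cu²⁺/Cu. E°cell = (+1.51) − (+0.31) = +1.20 V, with n = 6.
ΔG° = −nFE° = −RT ln K, so ln K = nFE°/(RT) = (6)(96485)(+1.20) / ((8.314)(353)) = 236.705.
log₁₀ K = 236.705 / ln 10 = 102.8.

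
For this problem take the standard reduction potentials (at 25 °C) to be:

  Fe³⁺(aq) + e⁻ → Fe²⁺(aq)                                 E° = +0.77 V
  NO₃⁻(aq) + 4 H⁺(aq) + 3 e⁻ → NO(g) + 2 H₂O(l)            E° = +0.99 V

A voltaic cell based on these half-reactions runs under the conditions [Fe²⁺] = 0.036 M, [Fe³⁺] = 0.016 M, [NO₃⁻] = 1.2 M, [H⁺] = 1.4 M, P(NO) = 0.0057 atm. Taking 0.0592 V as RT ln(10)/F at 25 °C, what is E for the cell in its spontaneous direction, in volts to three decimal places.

+0.298 V

NO₃⁻/NO is the cathode (higher E°), Fe³⁺/Fe²⁺ the anode: E°cell = +0.99 − (+0.77) = +0.22 V, n = 3.
Overall: NO₃⁻(aq) + 4 H⁺(aq) + 3 Fe²⁺(aq) → NO(g) + 2 H₂O(l) + 3 Fe³⁺(aq)
Q = P(NO)·[Fe³⁺]^3 / ([NO₃⁻]·[H⁺]^4·[Fe²⁺]^3); log Q = -3.964.
E = E° − (0.0592/n) log Q = +0.22 − (0.0592/3)(-3.964) = +0.298 V.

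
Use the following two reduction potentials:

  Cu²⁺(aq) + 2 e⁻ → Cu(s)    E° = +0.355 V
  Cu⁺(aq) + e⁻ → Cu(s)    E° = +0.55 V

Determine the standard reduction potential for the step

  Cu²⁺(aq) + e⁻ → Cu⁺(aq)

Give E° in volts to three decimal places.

+0.160 V

Sequential free energies add, so n₃E°₃ = n₁E°₁ + n₂E°₂.
With n₃ = 2, and the known step contributing 1×(+0.55) V, the unknown satisfies 1·E° = 2×(+0.355) − 1×(+0.55) = +0.160.
E° = +0.160 / 1 = +0.160 V.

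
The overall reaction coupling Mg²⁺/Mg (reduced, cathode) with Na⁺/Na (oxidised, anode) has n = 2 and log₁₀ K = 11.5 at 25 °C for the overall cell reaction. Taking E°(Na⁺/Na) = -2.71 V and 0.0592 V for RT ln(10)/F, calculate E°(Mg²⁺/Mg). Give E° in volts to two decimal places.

E°cell = (0.0592/n)·log K = (0.0592/2)(11.5) = +0.340 V.
Since Mg²⁺/Mg is the cathode and Na⁺/Na the anode, E°cell = E°(Mg²⁺/Mg) − E°(Na⁺/Na).
So E°(Mg²⁺/Mg) = E°cell + E°(Na⁺/Na) = +0.340 + (-2.71) = -2.37 V.

-2.37 V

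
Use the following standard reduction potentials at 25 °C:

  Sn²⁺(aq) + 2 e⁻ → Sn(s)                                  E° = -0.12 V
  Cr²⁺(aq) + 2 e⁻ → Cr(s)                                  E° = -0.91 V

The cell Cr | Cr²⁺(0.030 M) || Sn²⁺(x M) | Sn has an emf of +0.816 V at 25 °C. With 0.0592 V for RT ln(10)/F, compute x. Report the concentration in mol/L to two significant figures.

Sn²⁺/Sn is the cathode, Cr²⁺/Cr the anode: E°cell = +0.79 V, n = 2.
Overall reaction: Sn²⁺(aq) + Cr(s) → Sn(s) + Cr²⁺(aq); Q = [Cr²⁺]^1/[Sn²⁺]^1.
From E = E° − (0.0592/n) log Q: log Q = (E° − E)·n/0.0592 = (+0.79 − (+0.816))·2/0.0592 = -0.8784.
So 1·log[Sn²⁺] = 1·log(0.03) − log Q = -1.5229 − (-0.8784) = -0.6445; [Sn²⁺] = 10^(-0.6445) ≈ 0.23 M.

0.23 M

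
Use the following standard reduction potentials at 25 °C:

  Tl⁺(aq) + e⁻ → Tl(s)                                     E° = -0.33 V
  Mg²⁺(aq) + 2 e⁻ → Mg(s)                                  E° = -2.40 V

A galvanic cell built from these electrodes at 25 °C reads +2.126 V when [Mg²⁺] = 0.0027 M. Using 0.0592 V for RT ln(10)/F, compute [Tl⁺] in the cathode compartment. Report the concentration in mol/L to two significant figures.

0.46 M

Tl⁺/Tl is the cathode, Mg²⁺/Mg the anode: E°cell = +2.07 V, n = 2.
Overall reaction: 2 Tl⁺(aq) + Mg(s) → 2 Tl(s) + Mg²⁺(aq); Q = [Mg²⁺]^1/[Tl⁺]^2.
From E = E° − (0.0592/n) log Q: log Q = (E° − E)·n/0.0592 = (+2.07 − (+2.126))·2/0.0592 = -1.8919.
So 2·log[Tl⁺] = 1·log(0.0027) − log Q = -2.5686 − (-1.8919) = -0.6767; log[Tl⁺] = -0.6767 / 2 = -0.3383; [Tl⁺] = 10^(-0.3383) ≈ 0.46 M.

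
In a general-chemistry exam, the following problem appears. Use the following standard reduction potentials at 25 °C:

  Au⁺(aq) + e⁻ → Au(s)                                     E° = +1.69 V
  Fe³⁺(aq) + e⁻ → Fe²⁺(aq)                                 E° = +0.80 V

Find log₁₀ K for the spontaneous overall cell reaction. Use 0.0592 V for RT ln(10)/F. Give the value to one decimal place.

15.0

Cathode: Au⁺/Au; anode: Fe³⁺/Fe²⁺. E°cell = +0.89 V, n = 1.
log K = nE°cell / 0.0592 = (1)(+0.89) / 0.0592 = 15.0.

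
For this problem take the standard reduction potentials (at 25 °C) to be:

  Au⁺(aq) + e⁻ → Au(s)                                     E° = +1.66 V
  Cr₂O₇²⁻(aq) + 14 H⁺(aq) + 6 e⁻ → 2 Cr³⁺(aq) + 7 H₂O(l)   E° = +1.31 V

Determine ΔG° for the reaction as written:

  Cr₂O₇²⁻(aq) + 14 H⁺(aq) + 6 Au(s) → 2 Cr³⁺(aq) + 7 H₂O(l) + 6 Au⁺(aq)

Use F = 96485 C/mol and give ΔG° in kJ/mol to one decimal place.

As written, Cr₂O₇²⁻/Cr³⁺ is reduced (cathode) and Au⁺/Au is oxidised (anode), so E°cell = (+1.31) − (+1.66) = -0.35 V.
Balancing electrons gives n = 6.
ΔG° = −nFE° = −(6)(96485)(-0.35) = 202,618 J = +202.6 kJ/mol.

+202.6 kJ/mol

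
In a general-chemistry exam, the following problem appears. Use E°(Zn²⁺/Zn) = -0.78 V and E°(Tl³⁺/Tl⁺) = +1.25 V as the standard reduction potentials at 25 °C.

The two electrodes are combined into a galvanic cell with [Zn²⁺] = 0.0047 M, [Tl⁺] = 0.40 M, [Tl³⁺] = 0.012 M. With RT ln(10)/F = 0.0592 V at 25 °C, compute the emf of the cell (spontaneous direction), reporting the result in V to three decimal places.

+2.054 V

Tl³⁺/Tl⁺ is the cathode (higher E°), Zn²⁺/Zn the anode: E°cell = +1.25 − (-0.78) = +2.03 V, n = 2.
Overall: Tl³⁺(aq) + Zn(s) → Tl⁺(aq) + Zn²⁺(aq)
Q = [Tl⁺]·[Zn²⁺] / ([Tl³⁺]); log Q = -0.805.
E = E° − (0.0592/n) log Q = +2.03 − (0.0592/2)(-0.805) = +2.054 V.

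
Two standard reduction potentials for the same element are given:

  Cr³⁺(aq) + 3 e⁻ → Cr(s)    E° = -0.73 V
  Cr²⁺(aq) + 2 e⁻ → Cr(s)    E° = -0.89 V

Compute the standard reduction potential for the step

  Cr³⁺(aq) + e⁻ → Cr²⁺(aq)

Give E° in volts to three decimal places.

Sequential free energies add, so n₃E°₃ = n₁E°₁ + n₂E°₂.
With n₃ = 3, and the known step contributing 2×(-0.89) V, the unknown satisfies 1·E° = 3×(-0.73) − 2×(-0.89) = -0.410.
E° = -0.410 / 1 = -0.410 V.

-0.410 V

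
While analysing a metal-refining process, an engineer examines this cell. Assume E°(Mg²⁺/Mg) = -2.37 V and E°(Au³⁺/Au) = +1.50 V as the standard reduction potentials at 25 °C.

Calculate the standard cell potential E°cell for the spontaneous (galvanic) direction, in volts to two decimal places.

The Au³⁺/Au couple has the higher reduction potential, so it is the cathode; Mg²⁺/Mg is oxidised at the anode.
E°cell = E°(cathode) − E°(anode) = (+1.50) − (-2.37) = +3.87 V.

+3.87 V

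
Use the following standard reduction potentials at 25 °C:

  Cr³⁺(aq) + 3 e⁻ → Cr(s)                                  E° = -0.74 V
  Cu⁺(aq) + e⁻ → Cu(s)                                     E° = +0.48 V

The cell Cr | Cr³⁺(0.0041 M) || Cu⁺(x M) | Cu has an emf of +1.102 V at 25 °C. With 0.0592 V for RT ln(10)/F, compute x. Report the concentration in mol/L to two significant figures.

Cu⁺/Cu is the cathode, Cr³⁺/Cr the anode: E°cell = +1.22 V, n = 3.
Overall reaction: 3 Cu⁺(aq) + Cr(s) → 3 Cu(s) + Cr³⁺(aq); Q = [Cr³⁺]^1/[Cu⁺]^3.
From E = E° − (0.0592/n) log Q: log Q = (E° − E)·n/0.0592 = (+1.22 − (+1.102))·3/0.0592 = 5.9797.
So 3·log[Cu⁺] = 1·log(0.0041) − log Q = -2.3872 − (5.9797) = -8.3669; log[Cu⁺] = -8.3669 / 3 = -2.7890; [Cu⁺] = 10^(-2.7890) ≈ 0.0016 M.

0.0016 M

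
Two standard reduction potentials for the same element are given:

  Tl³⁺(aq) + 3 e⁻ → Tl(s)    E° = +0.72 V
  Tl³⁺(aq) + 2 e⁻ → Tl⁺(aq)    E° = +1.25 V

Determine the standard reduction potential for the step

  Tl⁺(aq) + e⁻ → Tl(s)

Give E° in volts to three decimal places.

Sequential free energies add, so n₃E°₃ = n₁E°₁ + n₂E°₂.
With n₃ = 3, and the known step contributing 2×(+1.25) V, the unknown satisfies 1·E° = 3×(+0.72) − 2×(+1.25) = -0.340.
E° = -0.340 / 1 = -0.340 V.

-0.340 V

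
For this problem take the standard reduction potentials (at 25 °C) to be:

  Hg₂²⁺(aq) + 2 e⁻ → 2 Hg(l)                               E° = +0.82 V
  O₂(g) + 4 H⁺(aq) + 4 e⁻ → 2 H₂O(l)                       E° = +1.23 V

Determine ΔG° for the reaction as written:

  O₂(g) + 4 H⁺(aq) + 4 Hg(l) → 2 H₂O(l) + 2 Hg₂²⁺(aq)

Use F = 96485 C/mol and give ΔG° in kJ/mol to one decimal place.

As written, O₂/H₂O is reduced (cathode) and Hg₂²⁺/Hg is oxidised (anode), so E°cell = (+1.23) − (+0.82) = +0.41 V.
Balancing electrons gives n = 4.
ΔG° = −nFE° = −(4)(96485)(+0.41) = -158,235 J = -158.2 kJ/mol.

-158.2 kJ/mol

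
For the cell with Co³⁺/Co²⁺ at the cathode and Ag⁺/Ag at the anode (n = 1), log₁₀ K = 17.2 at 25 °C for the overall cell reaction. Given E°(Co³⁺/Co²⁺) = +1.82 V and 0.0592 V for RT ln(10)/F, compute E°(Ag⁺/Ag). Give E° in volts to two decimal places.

+0.80 V

E°cell = (0.0592/n)·log K = (0.0592/1)(17.2) = +1.018 V.
Since Co³⁺/Co²⁺ is the cathode and Ag⁺/Ag the anode, E°cell = E°(Co³⁺/Co²⁺) − E°(Ag⁺/Ag).
So E°(Ag⁺/Ag) = E°(Co³⁺/Co²⁺) − E°cell = (+1.82) − (+1.018) = +0.80 V.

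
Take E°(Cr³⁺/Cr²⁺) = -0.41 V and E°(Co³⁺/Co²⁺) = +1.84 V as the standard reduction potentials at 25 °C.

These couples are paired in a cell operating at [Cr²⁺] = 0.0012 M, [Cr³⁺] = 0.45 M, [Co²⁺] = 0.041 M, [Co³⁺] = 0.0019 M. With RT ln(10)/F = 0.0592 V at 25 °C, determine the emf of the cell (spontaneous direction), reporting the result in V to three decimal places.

Co³⁺/Co²⁺ is the cathode (higher E°), Cr³⁺/Cr²⁺ the anode: E°cell = +1.84 − (-0.41) = +2.25 V, n = 1.
Overall: Co³⁺(aq) + Cr²⁺(aq) → Co²⁺(aq) + Cr³⁺(aq)
Q = [Co²⁺]·[Cr³⁺] / ([Co³⁺]·[Cr²⁺]); log Q = 3.908.
E = E° − (0.0592/n) log Q = +2.25 − (0.0592/1)(3.908) = +2.019 V.

+2.019 V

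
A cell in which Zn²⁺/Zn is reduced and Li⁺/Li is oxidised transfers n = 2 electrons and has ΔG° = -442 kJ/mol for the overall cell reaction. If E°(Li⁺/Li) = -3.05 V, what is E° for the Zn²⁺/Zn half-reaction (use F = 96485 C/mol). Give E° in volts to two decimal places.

-0.76 V

E°cell = −ΔG°/(nF) = −(-442×10³)/((2)(96485)) = +2.291 V.
Since Zn²⁺/Zn is the cathode and Li⁺/Li the anode, E°cell = E°(Zn²⁺/Zn) − E°(Li⁺/Li).
So E°(Zn²⁺/Zn) = E°cell + E°(Li⁺/Li) = +2.291 + (-3.05) = -0.76 V.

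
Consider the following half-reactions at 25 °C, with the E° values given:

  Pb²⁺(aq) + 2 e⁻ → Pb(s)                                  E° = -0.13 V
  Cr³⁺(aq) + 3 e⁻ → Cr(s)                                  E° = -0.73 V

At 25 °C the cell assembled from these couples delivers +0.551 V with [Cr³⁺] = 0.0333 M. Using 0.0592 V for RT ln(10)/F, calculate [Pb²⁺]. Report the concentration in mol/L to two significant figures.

0.0023 M

Pb²⁺/Pb is the cathode, Cr³⁺/Cr the anode: E°cell = +0.60 V, n = 6.
Overall reaction: 3 Pb²⁺(aq) + 2 Cr(s) → 3 Pb(s) + 2 Cr³⁺(aq); Q = [Cr³⁺]^2/[Pb²⁺]^3.
From E = E° − (0.0592/n) log Q: log Q = (E° − E)·n/0.0592 = (+0.60 − (+0.551))·6/0.0592 = 4.9662.
So 3·log[Pb²⁺] = 2·log(0.0333) − log Q = -2.9551 − (4.9662) = -7.9213; log[Pb²⁺] = -7.9213 / 3 = -2.6404; [Pb²⁺] = 10^(-2.6404) ≈ 0.0023 M.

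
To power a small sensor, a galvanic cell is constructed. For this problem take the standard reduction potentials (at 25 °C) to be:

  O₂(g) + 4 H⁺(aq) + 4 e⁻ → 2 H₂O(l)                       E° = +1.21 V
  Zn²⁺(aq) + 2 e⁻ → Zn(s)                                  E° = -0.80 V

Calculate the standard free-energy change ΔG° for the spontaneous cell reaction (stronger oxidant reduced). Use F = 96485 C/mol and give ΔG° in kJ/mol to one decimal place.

-775.7 kJ/mol

O₂/H₂O (E° = +1.21 V) is the cathode; Zn²⁺/Zn (E° = -0.80 V) is the anode, so E°cell = +2.01 V.
Balancing electrons gives n = 4 (lcm of 4 and 2).
ΔG° = −nFE° = −(4)(96485)(+2.01) = -775,739 J = -775.7 kJ/mol.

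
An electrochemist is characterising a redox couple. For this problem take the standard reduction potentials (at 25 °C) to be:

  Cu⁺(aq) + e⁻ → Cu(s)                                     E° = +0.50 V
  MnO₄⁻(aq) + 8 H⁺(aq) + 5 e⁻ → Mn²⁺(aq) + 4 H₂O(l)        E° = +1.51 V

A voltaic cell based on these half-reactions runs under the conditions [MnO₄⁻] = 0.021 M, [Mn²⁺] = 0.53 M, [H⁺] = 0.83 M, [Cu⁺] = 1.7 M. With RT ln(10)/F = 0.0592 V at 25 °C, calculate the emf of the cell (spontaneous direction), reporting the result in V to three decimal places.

+0.972 V

MnO₄⁻/Mn²⁺ is the cathode (higher E°), Cu⁺/Cu the anode: E°cell = +1.51 − (+0.50) = +1.01 V, n = 5.
Overall: MnO₄⁻(aq) + 8 H⁺(aq) + 5 Cu(s) → Mn²⁺(aq) + 4 H₂O(l) + 5 Cu⁺(aq)
Q = [Mn²⁺]·[Cu⁺]^5 / ([MnO₄⁻]·[H⁺]^8); log Q = 3.202.
E = E° − (0.0592/n) log Q = +1.01 − (0.0592/5)(3.202) = +0.972 V.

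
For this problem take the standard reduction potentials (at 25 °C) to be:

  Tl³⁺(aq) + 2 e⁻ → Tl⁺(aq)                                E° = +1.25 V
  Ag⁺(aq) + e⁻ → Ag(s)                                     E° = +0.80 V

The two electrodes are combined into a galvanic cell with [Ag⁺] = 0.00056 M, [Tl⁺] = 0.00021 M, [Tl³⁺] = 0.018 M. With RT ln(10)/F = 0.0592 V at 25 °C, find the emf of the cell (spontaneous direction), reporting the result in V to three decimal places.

+0.700 V

Tl³⁺/Tl⁺ is the cathode (higher E°), Ag⁺/Ag the anode: E°cell = +1.25 − (+0.80) = +0.45 V, n = 2.
Overall: Tl³⁺(aq) + 2 Ag(s) → Tl⁺(aq) + 2 Ag⁺(aq)
Q = [Tl⁺]·[Ag⁺]^2 / ([Tl³⁺]); log Q = -8.437.
E = E° − (0.0592/n) log Q = +0.45 − (0.0592/2)(-8.437) = +0.700 V.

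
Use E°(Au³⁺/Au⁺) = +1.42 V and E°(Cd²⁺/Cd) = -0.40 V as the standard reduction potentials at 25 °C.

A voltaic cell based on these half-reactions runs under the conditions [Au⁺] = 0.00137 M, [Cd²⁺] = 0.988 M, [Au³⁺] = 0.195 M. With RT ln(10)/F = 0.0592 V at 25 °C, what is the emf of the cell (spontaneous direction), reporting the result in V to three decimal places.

+1.884 V

Au³⁺/Au⁺ is the cathode (higher E°), Cd²⁺/Cd the anode: E°cell = +1.42 − (-0.40) = +1.82 V, n = 2.
Overall: Au³⁺(aq) + Cd(s) → Au⁺(aq) + Cd²⁺(aq)
Q = [Au⁺]·[Cd²⁺] / ([Au³⁺]); log Q = -2.159.
E = E° − (0.0592/n) log Q = +1.82 − (0.0592/2)(-2.159) = +1.884 V.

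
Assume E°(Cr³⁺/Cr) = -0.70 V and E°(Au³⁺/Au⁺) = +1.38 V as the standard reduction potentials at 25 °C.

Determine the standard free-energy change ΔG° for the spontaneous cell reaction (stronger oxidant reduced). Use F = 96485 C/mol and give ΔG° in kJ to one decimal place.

Au³⁺/Au⁺ (E° = +1.38 V) is the cathode; Cr³⁺/Cr (E° = -0.70 V) is the anode, so E°cell = +2.08 V.
Balancing electrons gives n = 6 (lcm of 2 and 3).
ΔG° = −nFE° = −(6)(96485)(+2.08) = -1,204,133 J = -1204.1 kJ.

-1204.1 kJ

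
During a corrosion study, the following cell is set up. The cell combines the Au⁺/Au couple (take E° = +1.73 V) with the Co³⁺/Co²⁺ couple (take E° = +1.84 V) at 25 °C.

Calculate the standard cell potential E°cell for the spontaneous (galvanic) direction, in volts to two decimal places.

The Co³⁺/Co²⁺ couple has the higher reduction potential, so it is the cathode; Au⁺/Au is oxidised at the anode.
E°cell = E°(cathode) − E°(anode) = (+1.84) − (+1.73) = +0.11 V.
Since E°cell > 0, the reaction is spontaneous under standard conditions.

+0.11 V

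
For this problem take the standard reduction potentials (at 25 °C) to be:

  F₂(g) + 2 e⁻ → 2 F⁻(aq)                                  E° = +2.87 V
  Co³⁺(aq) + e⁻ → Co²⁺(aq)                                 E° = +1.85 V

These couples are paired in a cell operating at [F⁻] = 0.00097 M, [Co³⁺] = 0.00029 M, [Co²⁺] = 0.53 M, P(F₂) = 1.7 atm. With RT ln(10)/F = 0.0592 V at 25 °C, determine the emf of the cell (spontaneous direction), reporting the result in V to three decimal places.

+1.398 V

F₂/F⁻ is the cathode (higher E°), Co³⁺/Co²⁺ the anode: E°cell = +2.87 − (+1.85) = +1.02 V, n = 2.
Overall: F₂(g) + 2 Co²⁺(aq) → 2 F⁻(aq) + 2 Co³⁺(aq)
Q = [F⁻]^2·[Co³⁺]^2 / (P(F₂)·[Co²⁺]^2); log Q = -12.781.
E = E° − (0.0592/n) log Q = +1.02 − (0.0592/2)(-12.781) = +1.398 V.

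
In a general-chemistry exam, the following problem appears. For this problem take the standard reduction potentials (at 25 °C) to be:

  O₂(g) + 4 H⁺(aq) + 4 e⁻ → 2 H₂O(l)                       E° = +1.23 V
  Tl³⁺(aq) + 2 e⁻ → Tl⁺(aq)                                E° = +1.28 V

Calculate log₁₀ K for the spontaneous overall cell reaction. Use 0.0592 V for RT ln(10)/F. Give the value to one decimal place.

Cathode: Tl³⁺/Tl⁺; anode: O₂/H₂O. E°cell = +0.05 V, n = 4.
log K = nE°cell / 0.0592 = (4)(+0.05) / 0.0592 = 3.4.

3.4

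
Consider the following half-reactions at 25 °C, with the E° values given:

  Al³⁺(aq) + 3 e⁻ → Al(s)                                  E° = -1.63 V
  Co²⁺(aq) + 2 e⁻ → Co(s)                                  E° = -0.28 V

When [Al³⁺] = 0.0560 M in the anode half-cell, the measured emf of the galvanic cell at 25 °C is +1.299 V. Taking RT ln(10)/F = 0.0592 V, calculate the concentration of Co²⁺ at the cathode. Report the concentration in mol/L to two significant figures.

Co²⁺/Co is the cathode, Al³⁺/Al the anode: E°cell = +1.35 V, n = 6.
Overall reaction: 3 Co²⁺(aq) + 2 Al(s) → 3 Co(s) + 2 Al³⁺(aq); Q = [Al³⁺]^2/[Co²⁺]^3.
From E = E° − (0.0592/n) log Q: log Q = (E° − E)·n/0.0592 = (+1.35 − (+1.299))·6/0.0592 = 5.1689.
So 3·log[Co²⁺] = 2·log(0.056) − log Q = -2.5036 − (5.1689) = -7.6725; log[Co²⁺] = -7.6725 / 3 = -2.5575; [Co²⁺] = 10^(-2.5575) ≈ 0.0028 M.

0.0028 M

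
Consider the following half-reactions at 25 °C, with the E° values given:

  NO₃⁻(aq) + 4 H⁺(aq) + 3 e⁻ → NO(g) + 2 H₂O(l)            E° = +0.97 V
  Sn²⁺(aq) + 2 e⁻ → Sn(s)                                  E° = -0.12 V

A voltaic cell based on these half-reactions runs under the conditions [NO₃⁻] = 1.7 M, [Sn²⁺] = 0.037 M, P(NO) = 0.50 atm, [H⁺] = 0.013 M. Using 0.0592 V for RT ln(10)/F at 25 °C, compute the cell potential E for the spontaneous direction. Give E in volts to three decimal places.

+0.994 V

NO₃⁻/NO is the cathode (higher E°), Sn²⁺/Sn the anode: E°cell = +0.97 − (-0.12) = +1.09 V, n = 6.
Overall: 2 NO₃⁻(aq) + 8 H⁺(aq) + 3 Sn(s) → 2 NO(g) + 4 H₂O(l) + 3 Sn²⁺(aq)
Q = P(NO)^2·[Sn²⁺]^3 / ([NO₃⁻]^2·[H⁺]^8); log Q = 9.730.
E = E° − (0.0592/n) log Q = +1.09 − (0.0592/6)(9.730) = +0.994 V.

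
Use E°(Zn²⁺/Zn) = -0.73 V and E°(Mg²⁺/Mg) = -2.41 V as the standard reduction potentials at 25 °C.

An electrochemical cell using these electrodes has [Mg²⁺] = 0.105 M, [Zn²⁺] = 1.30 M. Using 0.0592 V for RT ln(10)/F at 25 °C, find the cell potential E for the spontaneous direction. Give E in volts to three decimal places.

Zn²⁺/Zn is the cathode (higher E°), Mg²⁺/Mg the anode: E°cell = -0.73 − (-2.41) = +1.68 V, n = 2.
Overall: Zn²⁺(aq) + Mg(s) → Zn(s) + Mg²⁺(aq)
Q = [Mg²⁺] / ([Zn²⁺]); log Q = -1.093.
E = E° − (0.0592/n) log Q = +1.68 − (0.0592/2)(-1.093) = +1.712 V.

+1.712 V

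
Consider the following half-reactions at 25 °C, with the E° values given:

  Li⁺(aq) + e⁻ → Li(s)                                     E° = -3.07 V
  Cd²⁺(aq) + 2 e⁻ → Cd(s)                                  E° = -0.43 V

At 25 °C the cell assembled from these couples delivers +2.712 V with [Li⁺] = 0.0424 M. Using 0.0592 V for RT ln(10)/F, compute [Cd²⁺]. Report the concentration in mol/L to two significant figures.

Cd²⁺/Cd is the cathode, Li⁺/Li the anode: E°cell = +2.64 V, n = 2.
Overall reaction: Cd²⁺(aq) + 2 Li(s) → Cd(s) + 2 Li⁺(aq); Q = [Li⁺]^2/[Cd²⁺]^1.
From E = E° − (0.0592/n) log Q: log Q = (E° − E)·n/0.0592 = (+2.64 − (+2.712))·2/0.0592 = -2.4324.
So 1·log[Cd²⁺] = 2·log(0.0424) − log Q = -2.7453 − (-2.4324) = -0.3129; [Cd²⁺] = 10^(-0.3129) ≈ 0.49 M.

0.49 M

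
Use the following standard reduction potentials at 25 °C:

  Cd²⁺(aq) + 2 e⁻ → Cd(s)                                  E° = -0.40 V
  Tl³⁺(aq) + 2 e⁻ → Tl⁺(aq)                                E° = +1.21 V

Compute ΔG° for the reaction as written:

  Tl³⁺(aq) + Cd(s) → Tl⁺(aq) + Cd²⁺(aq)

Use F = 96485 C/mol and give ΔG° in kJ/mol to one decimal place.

-310.7 kJ/mol

As written, Tl³⁺/Tl⁺ is reduced (cathode) and Cd²⁺/Cd is oxidised (anode), so E°cell = (+1.21) − (-0.40) = +1.61 V.
Balancing electrons gives n = 2.
ΔG° = −nFE° = −(2)(96485)(+1.61) = -310,682 J = -310.7 kJ/mol.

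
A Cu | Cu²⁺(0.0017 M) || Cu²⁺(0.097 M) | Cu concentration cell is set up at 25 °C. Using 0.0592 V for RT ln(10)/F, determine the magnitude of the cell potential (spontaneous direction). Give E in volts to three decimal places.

+0.052 V

For a concentration cell E°cell = 0. The 0.097 M side is the cathode (reduction is favoured where [Cu²⁺] is higher).
With n = 2, E = −(0.0592/2) log([Cu²⁺]ₐₙ/[Cu²⁺]꜀ₐₜ) = −(0.0592/2) log(0.0017/0.097) = −(0.0592/2)(-1.756) = +0.052 V.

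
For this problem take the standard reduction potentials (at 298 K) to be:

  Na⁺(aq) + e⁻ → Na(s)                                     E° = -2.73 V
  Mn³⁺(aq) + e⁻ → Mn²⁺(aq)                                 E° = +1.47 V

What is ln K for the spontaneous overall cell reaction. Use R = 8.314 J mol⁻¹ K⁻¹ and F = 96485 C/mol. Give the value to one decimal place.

Cathode: Mn³⁺/Mn²⁺; anode: Na⁺/Na. E°cell = (+1.47) − (-2.73) = +4.20 V, with n = 1.
ΔG° = −nFE° = −RT ln K, so ln K = nFE°/(RT) = (1)(96485)(+4.20) / ((8.314)(298)) = 163.562.

163.6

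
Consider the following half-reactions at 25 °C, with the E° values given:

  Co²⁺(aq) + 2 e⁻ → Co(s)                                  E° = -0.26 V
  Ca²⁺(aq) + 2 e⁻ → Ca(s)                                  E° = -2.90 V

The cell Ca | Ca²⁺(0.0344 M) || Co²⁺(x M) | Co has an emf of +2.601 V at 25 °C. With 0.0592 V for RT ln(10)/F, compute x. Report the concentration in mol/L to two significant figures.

Co²⁺/Co is the cathode, Ca²⁺/Ca the anode: E°cell = +2.64 V, n = 2.
Overall reaction: Co²⁺(aq) + Ca(s) → Co(s) + Ca²⁺(aq); Q = [Ca²⁺]^1/[Co²⁺]^1.
From E = E° − (0.0592/n) log Q: log Q = (E° − E)·n/0.0592 = (+2.64 − (+2.601))·2/0.0592 = 1.3176.
So 1·log[Co²⁺] = 1·log(0.0344) − log Q = -1.4634 − (1.3176) = -2.7810; [Co²⁺] = 10^(-2.7810) ≈ 0.0017 M.

0.0017 M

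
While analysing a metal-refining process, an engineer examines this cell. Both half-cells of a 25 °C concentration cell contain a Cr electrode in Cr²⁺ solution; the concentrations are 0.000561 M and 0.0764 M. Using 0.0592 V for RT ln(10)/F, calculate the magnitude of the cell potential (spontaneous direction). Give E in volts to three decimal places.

For a concentration cell E°cell = 0. The 0.0764 M side is the cathode (reduction is favoured where [Cr²⁺] is higher).
With n = 2, E = −(0.0592/2) log([Cr²⁺]ₐₙ/[Cr²⁺]꜀ₐₜ) = −(0.0592/2) log(0.000561/0.0764) = −(0.0592/2)(-2.134) = +0.063 V.

+0.063 V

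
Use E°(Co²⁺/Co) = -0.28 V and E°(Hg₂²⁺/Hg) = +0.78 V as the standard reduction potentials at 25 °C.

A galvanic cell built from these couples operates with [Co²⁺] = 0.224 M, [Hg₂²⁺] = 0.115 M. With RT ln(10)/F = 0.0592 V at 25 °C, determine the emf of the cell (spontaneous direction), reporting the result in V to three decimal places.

+1.051 V

Hg₂²⁺/Hg is the cathode (higher E°), Co²⁺/Co the anode: E°cell = +0.78 − (-0.28) = +1.06 V, n = 2.
Overall: Hg₂²⁺(aq) + Co(s) → 2 Hg(l) + Co²⁺(aq)
Q = [Co²⁺] / ([Hg₂²⁺]); log Q = 0.290.
E = E° − (0.0592/n) log Q = +1.06 − (0.0592/2)(0.290) = +1.051 V.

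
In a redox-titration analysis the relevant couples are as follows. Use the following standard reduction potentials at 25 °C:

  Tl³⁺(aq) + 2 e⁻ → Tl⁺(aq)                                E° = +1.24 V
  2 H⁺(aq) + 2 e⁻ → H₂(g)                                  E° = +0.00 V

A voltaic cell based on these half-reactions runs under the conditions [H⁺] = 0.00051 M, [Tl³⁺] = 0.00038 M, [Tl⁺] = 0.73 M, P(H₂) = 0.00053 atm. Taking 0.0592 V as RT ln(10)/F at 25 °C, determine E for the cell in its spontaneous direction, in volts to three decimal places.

Tl³⁺/Tl⁺ is the cathode (higher E°), H⁺/H₂ the anode: E°cell = +1.24 − (+0.00) = +1.24 V, n = 2.
Overall: Tl³⁺(aq) + H₂(g) → Tl⁺(aq) + 2 H⁺(aq)
Q = [Tl⁺]·[H⁺]^2 / ([Tl³⁺]·P(H₂)); log Q = -0.026.
E = E° − (0.0592/n) log Q = +1.24 − (0.0592/2)(-0.026) = +1.241 V.

+1.241 V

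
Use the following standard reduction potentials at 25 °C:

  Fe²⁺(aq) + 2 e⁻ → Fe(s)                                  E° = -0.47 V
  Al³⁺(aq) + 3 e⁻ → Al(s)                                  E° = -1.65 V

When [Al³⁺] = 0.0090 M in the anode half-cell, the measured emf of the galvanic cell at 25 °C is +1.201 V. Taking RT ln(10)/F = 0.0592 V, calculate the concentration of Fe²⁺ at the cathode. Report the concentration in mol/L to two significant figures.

0.22 M

Fe²⁺/Fe is the cathode, Al³⁺/Al the anode: E°cell = +1.18 V, n = 6.
Overall reaction: 3 Fe²⁺(aq) + 2 Al(s) → 3 Fe(s) + 2 Al³⁺(aq); Q = [Al³⁺]^2/[Fe²⁺]^3.
From E = E° − (0.0592/n) log Q: log Q = (E° − E)·n/0.0592 = (+1.18 − (+1.201))·6/0.0592 = -2.1284.
So 3·log[Fe²⁺] = 2·log(0.009) − log Q = -4.0915 − (-2.1284) = -1.9631; log[Fe²⁺] = -1.9631 / 3 = -0.6544; [Fe²⁺] = 10^(-0.6544) ≈ 0.22 M.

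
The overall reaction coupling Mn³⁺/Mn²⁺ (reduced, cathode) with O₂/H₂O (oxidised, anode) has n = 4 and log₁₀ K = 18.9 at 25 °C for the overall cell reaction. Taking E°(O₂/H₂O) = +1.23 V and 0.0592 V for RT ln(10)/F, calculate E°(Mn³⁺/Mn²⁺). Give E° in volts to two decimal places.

+1.51 V

E°cell = (0.0592/n)·log K = (0.0592/4)(18.9) = +0.280 V.
Since Mn³⁺/Mn²⁺ is the cathode and O₂/H₂O the anode, E°cell = E°(Mn³⁺/Mn²⁺) − E°(O₂/H₂O).
So E°(Mn³⁺/Mn²⁺) = E°cell + E°(O₂/H₂O) = +0.280 + (+1.23) = +1.51 V.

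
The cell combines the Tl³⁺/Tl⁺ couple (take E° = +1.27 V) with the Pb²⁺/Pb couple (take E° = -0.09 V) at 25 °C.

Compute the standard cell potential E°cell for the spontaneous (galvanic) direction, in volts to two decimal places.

+1.36 V

The Tl³⁺/Tl⁺ couple has the higher reduction potential, so it is the cathode; Pb²⁺/Pb is oxidised at the anode.
E°cell = E°(cathode) − E°(anode) = (+1.27) − (-0.09) = +1.36 V.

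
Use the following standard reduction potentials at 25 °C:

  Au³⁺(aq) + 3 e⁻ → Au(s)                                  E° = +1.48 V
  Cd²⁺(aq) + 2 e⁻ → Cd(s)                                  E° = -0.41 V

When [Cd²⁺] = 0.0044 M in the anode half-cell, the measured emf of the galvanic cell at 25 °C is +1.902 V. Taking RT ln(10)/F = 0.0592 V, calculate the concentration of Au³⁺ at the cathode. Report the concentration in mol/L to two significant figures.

0.0012 M

Au³⁺/Au is the cathode, Cd²⁺/Cd the anode: E°cell = +1.89 V, n = 6.
Overall reaction: 2 Au³⁺(aq) + 3 Cd(s) → 2 Au(s) + 3 Cd²⁺(aq); Q = [Cd²⁺]^3/[Au³⁺]^2.
From E = E° − (0.0592/n) log Q: log Q = (E° − E)·n/0.0592 = (+1.89 − (+1.902))·6/0.0592 = -1.2162.
So 2·log[Au³⁺] = 3·log(0.0044) − log Q = -7.0696 − (-1.2162) = -5.8534; log[Au³⁺] = -5.8534 / 2 = -2.9267; [Au³⁺] = 10^(-2.9267) ≈ 0.0012 M.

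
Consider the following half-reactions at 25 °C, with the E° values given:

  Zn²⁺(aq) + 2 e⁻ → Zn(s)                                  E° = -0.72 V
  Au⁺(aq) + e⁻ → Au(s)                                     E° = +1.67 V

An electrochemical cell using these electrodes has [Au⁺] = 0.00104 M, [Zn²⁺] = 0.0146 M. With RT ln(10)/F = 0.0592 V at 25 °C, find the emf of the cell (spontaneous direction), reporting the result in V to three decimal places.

Au⁺/Au is the cathode (higher E°), Zn²⁺/Zn the anode: E°cell = +1.67 − (-0.72) = +2.39 V, n = 2.
Overall: 2 Au⁺(aq) + Zn(s) → 2 Au(s) + Zn²⁺(aq)
Q = [Zn²⁺] / ([Au⁺]^2); log Q = 4.130.
E = E° − (0.0592/n) log Q = +2.39 − (0.0592/2)(4.130) = +2.268 V.

+2.268 V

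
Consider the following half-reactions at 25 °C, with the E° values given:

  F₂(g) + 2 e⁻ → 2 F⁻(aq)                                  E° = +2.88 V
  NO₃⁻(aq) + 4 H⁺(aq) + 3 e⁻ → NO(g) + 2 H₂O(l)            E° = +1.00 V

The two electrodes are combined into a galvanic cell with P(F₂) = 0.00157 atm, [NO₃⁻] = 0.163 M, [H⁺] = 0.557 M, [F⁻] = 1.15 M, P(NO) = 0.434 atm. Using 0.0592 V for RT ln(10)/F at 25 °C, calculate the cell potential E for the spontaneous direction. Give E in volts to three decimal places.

F₂/F⁻ is the cathode (higher E°), NO₃⁻/NO the anode: E°cell = +2.88 − (+1.00) = +1.88 V, n = 6.
Overall: 3 F₂(g) + 2 NO(g) + 4 H₂O(l) → 6 F⁻(aq) + 2 NO₃⁻(aq) + 8 H⁺(aq)
Q = [F⁻]^6·[NO₃⁻]^2·[H⁺]^8 / (P(F₂)^3·P(NO)^2); log Q = 5.893.
E = E° − (0.0592/n) log Q = +1.88 − (0.0592/6)(5.893) = +1.822 V.

+1.822 V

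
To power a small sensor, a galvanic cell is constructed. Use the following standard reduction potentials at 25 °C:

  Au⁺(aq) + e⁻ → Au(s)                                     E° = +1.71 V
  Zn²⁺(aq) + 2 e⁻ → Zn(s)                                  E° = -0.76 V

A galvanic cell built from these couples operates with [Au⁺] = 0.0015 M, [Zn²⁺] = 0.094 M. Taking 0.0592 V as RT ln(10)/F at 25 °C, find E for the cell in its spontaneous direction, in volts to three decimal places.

Au⁺/Au is the cathode (higher E°), Zn²⁺/Zn the anode: E°cell = +1.71 − (-0.76) = +2.47 V, n = 2.
Overall: 2 Au⁺(aq) + Zn(s) → 2 Au(s) + Zn²⁺(aq)
Q = [Zn²⁺] / ([Au⁺]^2); log Q = 4.621.
E = E° − (0.0592/n) log Q = +2.47 − (0.0592/2)(4.621) = +2.333 V.

+2.333 V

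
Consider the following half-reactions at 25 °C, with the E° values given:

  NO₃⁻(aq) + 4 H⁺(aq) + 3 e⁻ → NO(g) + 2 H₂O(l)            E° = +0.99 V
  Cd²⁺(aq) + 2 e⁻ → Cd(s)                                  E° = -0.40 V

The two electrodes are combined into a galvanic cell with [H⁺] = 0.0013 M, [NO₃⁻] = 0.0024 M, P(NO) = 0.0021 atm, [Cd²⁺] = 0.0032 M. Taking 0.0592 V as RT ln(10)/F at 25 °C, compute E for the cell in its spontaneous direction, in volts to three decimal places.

+1.237 V

NO₃⁻/NO is the cathode (higher E°), Cd²⁺/Cd the anode: E°cell = +0.99 − (-0.40) = +1.39 V, n = 6.
Overall: 2 NO₃⁻(aq) + 8 H⁺(aq) + 3 Cd(s) → 2 NO(g) + 4 H₂O(l) + 3 Cd²⁺(aq)
Q = P(NO)^2·[Cd²⁺]^3 / ([NO₃⁻]^2·[H⁺]^8); log Q = 15.488.
E = E° − (0.0592/n) log Q = +1.39 − (0.0592/6)(15.488) = +1.237 V.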